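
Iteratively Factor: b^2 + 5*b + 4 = (b + 4)*(b + 1)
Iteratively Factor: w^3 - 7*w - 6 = (w - 3)*(w^2 + 3*w + 2) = (w - 3)*(w + 1)*(w + 2)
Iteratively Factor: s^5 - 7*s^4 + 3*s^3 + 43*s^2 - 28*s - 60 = (s - 2)*(s^4 - 5*s^3 - 7*s^2 + 29*s + 30) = (s - 2)*(s + 2)*(s^3 - 7*s^2 + 7*s + 15) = (s - 5)*(s - 2)*(s + 2)*(s^2 - 2*s - 3) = (s - 5)*(s - 3)*(s - 2)*(s + 2)*(s + 1)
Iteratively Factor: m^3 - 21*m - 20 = (m + 4)*(m^2 - 4*m - 5) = (m - 5)*(m + 4)*(m + 1)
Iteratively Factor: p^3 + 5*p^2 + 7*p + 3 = (p + 1)*(p^2 + 4*p + 3) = (p + 1)*(p + 3)*(p + 1)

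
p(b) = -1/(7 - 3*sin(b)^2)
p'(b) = -6*sin(b)*cos(b)/(7 - 3*sin(b)^2)^2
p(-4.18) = -0.21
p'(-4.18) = 0.12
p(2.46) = -0.17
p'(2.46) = 0.09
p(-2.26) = -0.19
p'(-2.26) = -0.11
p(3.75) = -0.17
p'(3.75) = -0.08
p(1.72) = -0.25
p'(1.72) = 0.05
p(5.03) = -0.23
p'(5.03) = 0.10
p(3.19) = -0.14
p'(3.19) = -0.01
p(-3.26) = -0.14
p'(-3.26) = 0.01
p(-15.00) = -0.17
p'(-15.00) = -0.09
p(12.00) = -0.16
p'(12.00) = 0.07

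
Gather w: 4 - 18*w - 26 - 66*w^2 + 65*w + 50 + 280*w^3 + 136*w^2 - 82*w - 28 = 280*w^3 + 70*w^2 - 35*w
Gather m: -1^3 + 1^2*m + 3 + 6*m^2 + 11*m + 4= 6*m^2 + 12*m + 6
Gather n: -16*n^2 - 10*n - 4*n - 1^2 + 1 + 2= -16*n^2 - 14*n + 2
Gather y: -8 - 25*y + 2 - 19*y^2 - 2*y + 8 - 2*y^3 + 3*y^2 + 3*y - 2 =-2*y^3 - 16*y^2 - 24*y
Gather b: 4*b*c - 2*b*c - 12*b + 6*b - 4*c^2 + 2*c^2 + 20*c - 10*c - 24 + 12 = b*(2*c - 6) - 2*c^2 + 10*c - 12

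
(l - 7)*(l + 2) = l^2 - 5*l - 14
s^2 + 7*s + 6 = (s + 1)*(s + 6)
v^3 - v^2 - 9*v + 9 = (v - 3)*(v - 1)*(v + 3)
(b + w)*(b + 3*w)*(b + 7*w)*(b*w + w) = b^4*w + 11*b^3*w^2 + b^3*w + 31*b^2*w^3 + 11*b^2*w^2 + 21*b*w^4 + 31*b*w^3 + 21*w^4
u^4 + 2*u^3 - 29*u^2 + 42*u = u*(u - 3)*(u - 2)*(u + 7)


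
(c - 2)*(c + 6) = c^2 + 4*c - 12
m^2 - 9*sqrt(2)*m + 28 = (m - 7*sqrt(2))*(m - 2*sqrt(2))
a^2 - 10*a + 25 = (a - 5)^2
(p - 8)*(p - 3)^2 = p^3 - 14*p^2 + 57*p - 72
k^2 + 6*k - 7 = (k - 1)*(k + 7)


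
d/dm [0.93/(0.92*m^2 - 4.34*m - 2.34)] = (4.0362 - 1.7112*m)/(-0.92*m^2 + 4.34*m + 2.34)^2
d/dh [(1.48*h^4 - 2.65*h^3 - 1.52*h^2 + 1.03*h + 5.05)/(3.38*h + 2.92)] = (15.0072*h^4 - 0.627599999999996*h^3 - 28.3516*h^2 - 8.8768*h - 14.0614)/(11.4244*h^2 + 19.7392*h + 8.5264)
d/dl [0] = 0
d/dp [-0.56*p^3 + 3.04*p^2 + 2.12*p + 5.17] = -1.68*p^2 + 6.08*p + 2.12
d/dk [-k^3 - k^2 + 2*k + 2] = -3*k^2 - 2*k + 2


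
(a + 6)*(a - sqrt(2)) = a^2 - sqrt(2)*a + 6*a - 6*sqrt(2)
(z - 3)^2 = z^2 - 6*z + 9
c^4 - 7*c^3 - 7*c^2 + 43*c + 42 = (c - 7)*(c - 3)*(c + 1)*(c + 2)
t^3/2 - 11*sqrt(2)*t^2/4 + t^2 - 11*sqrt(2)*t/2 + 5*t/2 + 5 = (t/2 + 1)*(t - 5*sqrt(2))*(t - sqrt(2)/2)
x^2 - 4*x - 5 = (x - 5)*(x + 1)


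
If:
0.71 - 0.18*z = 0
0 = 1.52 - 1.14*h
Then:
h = 1.33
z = 3.94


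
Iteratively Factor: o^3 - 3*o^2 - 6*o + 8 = (o - 4)*(o^2 + o - 2) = (o - 4)*(o + 2)*(o - 1)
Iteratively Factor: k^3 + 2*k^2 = (k + 2)*(k^2) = k*(k + 2)*(k)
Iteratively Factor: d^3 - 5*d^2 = (d)*(d^2 - 5*d) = d*(d - 5)*(d)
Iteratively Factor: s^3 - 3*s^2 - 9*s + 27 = (s - 3)*(s^2 - 9) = (s - 3)^2*(s + 3)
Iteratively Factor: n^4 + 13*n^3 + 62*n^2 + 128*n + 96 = (n + 4)*(n^3 + 9*n^2 + 26*n + 24) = (n + 2)*(n + 4)*(n^2 + 7*n + 12) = (n + 2)*(n + 4)^2*(n + 3)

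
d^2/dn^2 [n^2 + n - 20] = 2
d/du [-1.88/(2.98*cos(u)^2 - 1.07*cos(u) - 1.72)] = (2.0116 - 11.2048*cos(u))*sin(u)/(-2.98*cos(u)^2 + 1.07*cos(u) + 1.72)^2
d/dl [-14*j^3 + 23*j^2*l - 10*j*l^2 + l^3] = 23*j^2 - 20*j*l + 3*l^2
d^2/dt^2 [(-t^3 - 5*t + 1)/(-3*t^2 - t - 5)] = 2*(31*t^3 - 12*t^2 - 159*t - 11)/(27*t^6 + 27*t^5 + 144*t^4 + 91*t^3 + 240*t^2 + 75*t + 125)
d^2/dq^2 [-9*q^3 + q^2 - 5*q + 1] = 2 - 54*q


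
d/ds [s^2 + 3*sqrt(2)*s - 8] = 2*s + 3*sqrt(2)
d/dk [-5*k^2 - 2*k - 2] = -10*k - 2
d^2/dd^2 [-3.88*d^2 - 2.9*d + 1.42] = -7.76000000000000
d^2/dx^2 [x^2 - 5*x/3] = 2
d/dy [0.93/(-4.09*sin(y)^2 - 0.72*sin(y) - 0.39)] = (7.6074*sin(y) + 0.6696)*cos(y)/(4.09*sin(y)^2 + 0.72*sin(y) + 0.39)^2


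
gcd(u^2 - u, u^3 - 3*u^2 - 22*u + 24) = u - 1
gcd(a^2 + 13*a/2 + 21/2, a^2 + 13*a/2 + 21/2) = a^2 + 13*a/2 + 21/2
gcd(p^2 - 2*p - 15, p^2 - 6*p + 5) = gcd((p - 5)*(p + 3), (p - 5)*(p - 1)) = p - 5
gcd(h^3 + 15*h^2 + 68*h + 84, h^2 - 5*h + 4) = 1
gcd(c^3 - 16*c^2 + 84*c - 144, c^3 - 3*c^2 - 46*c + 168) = c^2 - 10*c + 24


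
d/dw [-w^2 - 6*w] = -2*w - 6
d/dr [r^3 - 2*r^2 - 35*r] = 3*r^2 - 4*r - 35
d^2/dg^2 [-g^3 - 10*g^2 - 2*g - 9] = -6*g - 20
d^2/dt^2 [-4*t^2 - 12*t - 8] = -8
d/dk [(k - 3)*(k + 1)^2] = (k + 1)*(3*k - 5)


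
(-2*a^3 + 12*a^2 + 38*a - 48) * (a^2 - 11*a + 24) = -2*a^5 + 34*a^4 - 142*a^3 - 178*a^2 + 1440*a - 1152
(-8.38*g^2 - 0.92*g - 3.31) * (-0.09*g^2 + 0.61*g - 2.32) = 0.7542*g^4 - 5.029*g^3 + 19.1783*g^2 + 0.1153*g + 7.6792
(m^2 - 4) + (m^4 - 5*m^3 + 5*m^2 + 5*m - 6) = m^4 - 5*m^3 + 6*m^2 + 5*m - 10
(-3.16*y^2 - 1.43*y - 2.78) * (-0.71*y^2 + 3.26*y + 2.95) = 2.2436*y^4 - 9.2863*y^3 - 12.01*y^2 - 13.2813*y - 8.201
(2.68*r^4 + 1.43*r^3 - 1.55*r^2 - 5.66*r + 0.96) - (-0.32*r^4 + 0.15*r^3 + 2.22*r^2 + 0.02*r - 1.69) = 3.0*r^4 + 1.28*r^3 - 3.77*r^2 - 5.68*r + 2.65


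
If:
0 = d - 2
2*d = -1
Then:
No Solution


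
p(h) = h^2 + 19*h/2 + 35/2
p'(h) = 2*h + 19/2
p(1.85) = 38.50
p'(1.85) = 13.20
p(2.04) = 41.04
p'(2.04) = 13.58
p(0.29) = 20.34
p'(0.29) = 10.08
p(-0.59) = 12.24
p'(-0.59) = 8.32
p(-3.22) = -2.72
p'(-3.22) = 3.06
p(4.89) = 87.87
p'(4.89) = 19.28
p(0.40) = 21.46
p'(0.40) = 10.30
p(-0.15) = 16.10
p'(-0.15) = 9.20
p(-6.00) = -3.50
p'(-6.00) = -2.50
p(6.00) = 110.50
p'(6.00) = 21.50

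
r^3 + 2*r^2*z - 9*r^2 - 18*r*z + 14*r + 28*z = (r - 7)*(r - 2)*(r + 2*z)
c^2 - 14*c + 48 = (c - 8)*(c - 6)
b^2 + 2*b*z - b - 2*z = (b - 1)*(b + 2*z)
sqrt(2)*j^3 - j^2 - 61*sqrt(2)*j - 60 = (j - 6*sqrt(2))*(j + 5*sqrt(2))*(sqrt(2)*j + 1)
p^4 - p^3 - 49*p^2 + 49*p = p*(p - 7)*(p - 1)*(p + 7)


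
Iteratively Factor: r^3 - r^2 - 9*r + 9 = (r + 3)*(r^2 - 4*r + 3) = (r - 3)*(r + 3)*(r - 1)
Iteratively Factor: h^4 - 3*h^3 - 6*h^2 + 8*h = (h + 2)*(h^3 - 5*h^2 + 4*h) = (h - 4)*(h + 2)*(h^2 - h) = h*(h - 4)*(h + 2)*(h - 1)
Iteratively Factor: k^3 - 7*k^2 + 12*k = (k - 4)*(k^2 - 3*k) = (k - 4)*(k - 3)*(k)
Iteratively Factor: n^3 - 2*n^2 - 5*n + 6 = (n - 1)*(n^2 - n - 6) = (n - 1)*(n + 2)*(n - 3)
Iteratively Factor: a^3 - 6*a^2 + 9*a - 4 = (a - 1)*(a^2 - 5*a + 4) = (a - 1)^2*(a - 4)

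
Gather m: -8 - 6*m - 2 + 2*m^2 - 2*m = 2*m^2 - 8*m - 10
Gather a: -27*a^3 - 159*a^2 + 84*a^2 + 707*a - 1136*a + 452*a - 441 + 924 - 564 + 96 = -27*a^3 - 75*a^2 + 23*a + 15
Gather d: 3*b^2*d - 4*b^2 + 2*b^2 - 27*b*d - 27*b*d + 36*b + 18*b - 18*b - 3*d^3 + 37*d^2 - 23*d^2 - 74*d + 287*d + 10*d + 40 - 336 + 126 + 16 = -2*b^2 + 36*b - 3*d^3 + 14*d^2 + d*(3*b^2 - 54*b + 223) - 154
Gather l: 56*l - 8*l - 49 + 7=48*l - 42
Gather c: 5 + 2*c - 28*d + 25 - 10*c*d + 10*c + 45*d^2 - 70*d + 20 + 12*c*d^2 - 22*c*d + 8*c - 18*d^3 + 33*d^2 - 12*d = c*(12*d^2 - 32*d + 20) - 18*d^3 + 78*d^2 - 110*d + 50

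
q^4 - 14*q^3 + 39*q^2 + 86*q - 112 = (q - 8)*(q - 7)*(q - 1)*(q + 2)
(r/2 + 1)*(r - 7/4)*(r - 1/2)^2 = r^4/2 - 3*r^3/8 - 7*r^2/4 + 57*r/32 - 7/16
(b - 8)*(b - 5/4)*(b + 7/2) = b^3 - 23*b^2/4 - 179*b/8 + 35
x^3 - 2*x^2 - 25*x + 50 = (x - 5)*(x - 2)*(x + 5)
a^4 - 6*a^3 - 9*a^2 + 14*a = a*(a - 7)*(a - 1)*(a + 2)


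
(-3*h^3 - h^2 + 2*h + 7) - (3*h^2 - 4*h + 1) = -3*h^3 - 4*h^2 + 6*h + 6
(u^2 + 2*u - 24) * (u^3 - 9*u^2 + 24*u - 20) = u^5 - 7*u^4 - 18*u^3 + 244*u^2 - 616*u + 480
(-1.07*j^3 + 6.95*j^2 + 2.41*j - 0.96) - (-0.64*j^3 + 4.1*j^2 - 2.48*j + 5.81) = -0.43*j^3 + 2.85*j^2 + 4.89*j - 6.77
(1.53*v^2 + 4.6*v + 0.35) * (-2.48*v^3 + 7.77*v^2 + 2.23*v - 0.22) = -3.7944*v^5 + 0.4801*v^4 + 38.2859*v^3 + 12.6409*v^2 - 0.2315*v - 0.077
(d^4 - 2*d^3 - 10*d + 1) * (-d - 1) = -d^5 + d^4 + 2*d^3 + 10*d^2 + 9*d - 1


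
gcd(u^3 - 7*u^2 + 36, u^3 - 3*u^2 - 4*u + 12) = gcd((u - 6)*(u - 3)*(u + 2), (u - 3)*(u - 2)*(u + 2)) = u^2 - u - 6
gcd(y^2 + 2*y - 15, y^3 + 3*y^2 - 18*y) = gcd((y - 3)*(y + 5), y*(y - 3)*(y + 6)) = y - 3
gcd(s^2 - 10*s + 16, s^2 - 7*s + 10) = s - 2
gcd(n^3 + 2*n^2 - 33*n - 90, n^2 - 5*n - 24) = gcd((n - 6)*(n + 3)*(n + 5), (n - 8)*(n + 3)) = n + 3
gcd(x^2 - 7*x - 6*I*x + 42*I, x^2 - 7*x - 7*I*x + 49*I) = x - 7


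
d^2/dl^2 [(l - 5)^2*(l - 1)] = 6*l - 22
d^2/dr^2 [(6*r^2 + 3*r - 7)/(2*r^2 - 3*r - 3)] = 12*(8*r^3 + 4*r^2 + 30*r - 13)/(8*r^6 - 36*r^5 + 18*r^4 + 81*r^3 - 27*r^2 - 81*r - 27)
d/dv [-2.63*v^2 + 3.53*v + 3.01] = 3.53 - 5.26*v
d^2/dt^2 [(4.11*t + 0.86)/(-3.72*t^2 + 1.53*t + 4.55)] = ((4.11*t + 0.86)*(7.44*t - 1.53)*(14.88*t - 3.06) + (91.7352*t - 6.1782)*(-3.72*t^2 + 1.53*t + 4.55))/(-3.72*t^2 + 1.53*t + 4.55)^3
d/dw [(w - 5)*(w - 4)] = 2*w - 9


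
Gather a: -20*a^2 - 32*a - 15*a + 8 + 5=-20*a^2 - 47*a + 13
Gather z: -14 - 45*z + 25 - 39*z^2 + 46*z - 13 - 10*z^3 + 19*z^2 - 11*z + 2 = -10*z^3 - 20*z^2 - 10*z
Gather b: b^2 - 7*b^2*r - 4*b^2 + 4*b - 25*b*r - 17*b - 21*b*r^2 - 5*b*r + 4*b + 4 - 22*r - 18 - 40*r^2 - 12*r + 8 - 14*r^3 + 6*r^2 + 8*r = b^2*(-7*r - 3) + b*(-21*r^2 - 30*r - 9) - 14*r^3 - 34*r^2 - 26*r - 6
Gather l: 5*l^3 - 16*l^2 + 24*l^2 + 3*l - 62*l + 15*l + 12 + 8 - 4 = 5*l^3 + 8*l^2 - 44*l + 16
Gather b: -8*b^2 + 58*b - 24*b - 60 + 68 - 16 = -8*b^2 + 34*b - 8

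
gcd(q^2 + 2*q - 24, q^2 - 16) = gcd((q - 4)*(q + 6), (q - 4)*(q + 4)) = q - 4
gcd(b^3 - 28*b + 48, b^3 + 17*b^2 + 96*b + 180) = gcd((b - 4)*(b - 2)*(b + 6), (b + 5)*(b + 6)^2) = b + 6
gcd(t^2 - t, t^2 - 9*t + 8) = t - 1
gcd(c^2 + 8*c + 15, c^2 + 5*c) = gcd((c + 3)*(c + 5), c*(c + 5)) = c + 5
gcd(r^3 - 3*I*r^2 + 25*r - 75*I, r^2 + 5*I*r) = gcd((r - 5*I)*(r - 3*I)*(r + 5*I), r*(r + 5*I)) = r + 5*I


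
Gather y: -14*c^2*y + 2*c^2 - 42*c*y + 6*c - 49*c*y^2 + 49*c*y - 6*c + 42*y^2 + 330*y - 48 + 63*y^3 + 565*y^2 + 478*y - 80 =2*c^2 + 63*y^3 + y^2*(607 - 49*c) + y*(-14*c^2 + 7*c + 808) - 128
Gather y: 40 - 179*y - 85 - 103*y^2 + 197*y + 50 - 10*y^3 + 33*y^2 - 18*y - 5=-10*y^3 - 70*y^2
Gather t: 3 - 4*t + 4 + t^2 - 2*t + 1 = t^2 - 6*t + 8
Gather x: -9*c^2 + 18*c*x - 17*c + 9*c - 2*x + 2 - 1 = -9*c^2 - 8*c + x*(18*c - 2) + 1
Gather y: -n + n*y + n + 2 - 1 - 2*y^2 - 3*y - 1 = -2*y^2 + y*(n - 3)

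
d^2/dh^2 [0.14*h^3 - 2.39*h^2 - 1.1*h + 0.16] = 0.84*h - 4.78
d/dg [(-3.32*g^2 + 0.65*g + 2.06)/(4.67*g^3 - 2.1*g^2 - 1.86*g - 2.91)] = (15.5044*g^4 - 6.071*g^3 - 21.3204*g^2 + 27.9744*g + 1.9401)/(21.8089*g^6 - 19.614*g^5 - 12.9624*g^4 - 19.3674*g^3 + 15.6816*g^2 + 10.8252*g + 8.4681)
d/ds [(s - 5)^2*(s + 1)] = 3*(s - 5)*(s - 1)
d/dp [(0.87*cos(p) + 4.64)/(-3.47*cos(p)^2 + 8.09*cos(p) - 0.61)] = (-3.0189*cos(p)^2 - 32.2016*cos(p) + 38.0683)*sin(p)/(12.0409*cos(p)^4 - 56.1446*cos(p)^3 + 69.6815*cos(p)^2 - 9.8698*cos(p) + 0.3721)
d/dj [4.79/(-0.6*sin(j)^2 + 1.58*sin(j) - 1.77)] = (5.748*sin(j) - 7.5682)*cos(j)/(0.6*sin(j)^2 - 1.58*sin(j) + 1.77)^2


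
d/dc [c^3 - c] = 3*c^2 - 1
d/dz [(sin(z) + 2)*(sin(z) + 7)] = (2*sin(z) + 9)*cos(z)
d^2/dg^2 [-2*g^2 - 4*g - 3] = -4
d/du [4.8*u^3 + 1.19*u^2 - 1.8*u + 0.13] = 14.4*u^2 + 2.38*u - 1.8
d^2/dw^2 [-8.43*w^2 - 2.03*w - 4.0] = -16.8600000000000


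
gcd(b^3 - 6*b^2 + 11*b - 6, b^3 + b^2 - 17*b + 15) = b^2 - 4*b + 3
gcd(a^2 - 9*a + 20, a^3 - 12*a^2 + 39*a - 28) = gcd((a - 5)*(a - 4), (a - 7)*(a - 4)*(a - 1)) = a - 4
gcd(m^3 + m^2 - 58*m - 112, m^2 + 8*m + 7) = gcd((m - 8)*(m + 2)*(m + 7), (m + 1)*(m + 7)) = m + 7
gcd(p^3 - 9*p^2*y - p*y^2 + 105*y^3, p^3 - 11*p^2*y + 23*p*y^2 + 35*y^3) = p^2 - 12*p*y + 35*y^2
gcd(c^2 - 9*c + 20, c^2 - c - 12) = c - 4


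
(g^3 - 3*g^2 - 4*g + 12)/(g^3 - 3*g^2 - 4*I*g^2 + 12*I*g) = (g^2 - 4)/(g*(g - 4*I))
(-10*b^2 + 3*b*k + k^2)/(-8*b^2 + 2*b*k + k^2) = (5*b + k)/(4*b + k)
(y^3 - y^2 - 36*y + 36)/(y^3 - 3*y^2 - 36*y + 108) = (y - 1)/(y - 3)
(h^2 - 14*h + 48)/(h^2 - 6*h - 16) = (h - 6)/(h + 2)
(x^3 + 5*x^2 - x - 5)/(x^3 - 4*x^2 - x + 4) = (x + 5)/(x - 4)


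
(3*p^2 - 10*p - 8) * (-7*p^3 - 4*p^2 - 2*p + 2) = -21*p^5 + 58*p^4 + 90*p^3 + 58*p^2 - 4*p - 16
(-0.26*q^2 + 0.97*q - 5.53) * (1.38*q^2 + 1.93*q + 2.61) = -0.3588*q^4 + 0.8368*q^3 - 6.4379*q^2 - 8.1412*q - 14.4333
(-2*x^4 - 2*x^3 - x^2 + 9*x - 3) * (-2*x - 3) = 4*x^5 + 10*x^4 + 8*x^3 - 15*x^2 - 21*x + 9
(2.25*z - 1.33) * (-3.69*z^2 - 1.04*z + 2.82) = -8.3025*z^3 + 2.5677*z^2 + 7.7282*z - 3.7506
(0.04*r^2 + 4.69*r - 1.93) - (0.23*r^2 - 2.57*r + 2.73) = -0.19*r^2 + 7.26*r - 4.66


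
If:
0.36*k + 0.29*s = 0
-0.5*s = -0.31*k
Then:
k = 0.00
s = 0.00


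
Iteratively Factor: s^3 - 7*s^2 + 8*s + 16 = (s - 4)*(s^2 - 3*s - 4) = (s - 4)*(s + 1)*(s - 4)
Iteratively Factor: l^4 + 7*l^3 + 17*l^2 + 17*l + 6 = (l + 1)*(l^3 + 6*l^2 + 11*l + 6) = (l + 1)*(l + 2)*(l^2 + 4*l + 3) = (l + 1)*(l + 2)*(l + 3)*(l + 1)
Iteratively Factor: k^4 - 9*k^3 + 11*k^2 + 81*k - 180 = (k - 5)*(k^3 - 4*k^2 - 9*k + 36) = (k - 5)*(k - 3)*(k^2 - k - 12) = (k - 5)*(k - 4)*(k - 3)*(k + 3)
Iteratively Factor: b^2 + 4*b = (b)*(b + 4)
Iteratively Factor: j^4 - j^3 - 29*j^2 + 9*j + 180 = (j + 3)*(j^3 - 4*j^2 - 17*j + 60) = (j - 5)*(j + 3)*(j^2 + j - 12) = (j - 5)*(j + 3)*(j + 4)*(j - 3)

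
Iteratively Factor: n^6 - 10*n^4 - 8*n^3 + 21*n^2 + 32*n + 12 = (n - 2)*(n^5 + 2*n^4 - 6*n^3 - 20*n^2 - 19*n - 6) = (n - 2)*(n + 1)*(n^4 + n^3 - 7*n^2 - 13*n - 6) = (n - 2)*(n + 1)^2*(n^3 - 7*n - 6) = (n - 2)*(n + 1)^2*(n + 2)*(n^2 - 2*n - 3) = (n - 3)*(n - 2)*(n + 1)^2*(n + 2)*(n + 1)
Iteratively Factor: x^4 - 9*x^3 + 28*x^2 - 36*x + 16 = (x - 2)*(x^3 - 7*x^2 + 14*x - 8) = (x - 2)^2*(x^2 - 5*x + 4) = (x - 2)^2*(x - 1)*(x - 4)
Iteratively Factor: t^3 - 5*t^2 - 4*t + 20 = (t - 2)*(t^2 - 3*t - 10) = (t - 2)*(t + 2)*(t - 5)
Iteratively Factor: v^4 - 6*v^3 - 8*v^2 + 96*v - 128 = (v - 4)*(v^3 - 2*v^2 - 16*v + 32) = (v - 4)*(v + 4)*(v^2 - 6*v + 8) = (v - 4)*(v - 2)*(v + 4)*(v - 4)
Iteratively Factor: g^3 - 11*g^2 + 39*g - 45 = (g - 5)*(g^2 - 6*g + 9) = (g - 5)*(g - 3)*(g - 3)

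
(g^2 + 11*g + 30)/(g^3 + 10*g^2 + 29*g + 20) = (g + 6)/(g^2 + 5*g + 4)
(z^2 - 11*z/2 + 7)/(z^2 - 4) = (z - 7/2)/(z + 2)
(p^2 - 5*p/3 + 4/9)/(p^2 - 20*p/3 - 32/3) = (-9*p^2 + 15*p - 4)/(3*(-3*p^2 + 20*p + 32))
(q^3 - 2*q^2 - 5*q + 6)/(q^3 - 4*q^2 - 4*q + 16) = (q^2 - 4*q + 3)/(q^2 - 6*q + 8)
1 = 1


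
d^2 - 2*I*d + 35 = (d - 7*I)*(d + 5*I)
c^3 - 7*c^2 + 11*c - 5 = (c - 5)*(c - 1)^2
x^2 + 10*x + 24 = (x + 4)*(x + 6)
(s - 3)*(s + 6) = s^2 + 3*s - 18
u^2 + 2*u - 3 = (u - 1)*(u + 3)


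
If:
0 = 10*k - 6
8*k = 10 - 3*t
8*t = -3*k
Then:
No Solution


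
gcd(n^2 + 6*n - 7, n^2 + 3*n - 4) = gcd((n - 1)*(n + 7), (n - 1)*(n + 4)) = n - 1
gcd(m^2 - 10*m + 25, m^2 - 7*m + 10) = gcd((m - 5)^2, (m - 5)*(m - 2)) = m - 5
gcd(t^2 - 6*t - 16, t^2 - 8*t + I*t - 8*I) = t - 8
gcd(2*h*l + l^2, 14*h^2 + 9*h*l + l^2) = 2*h + l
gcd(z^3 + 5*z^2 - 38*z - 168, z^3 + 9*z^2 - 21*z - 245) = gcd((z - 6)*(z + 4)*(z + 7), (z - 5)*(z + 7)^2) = z + 7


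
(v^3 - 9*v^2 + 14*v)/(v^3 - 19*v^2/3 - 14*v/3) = 3*(v - 2)/(3*v + 2)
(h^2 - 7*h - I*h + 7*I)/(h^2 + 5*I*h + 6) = (h - 7)/(h + 6*I)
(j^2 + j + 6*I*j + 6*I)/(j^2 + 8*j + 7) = (j + 6*I)/(j + 7)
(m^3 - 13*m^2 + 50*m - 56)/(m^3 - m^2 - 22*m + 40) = (m - 7)/(m + 5)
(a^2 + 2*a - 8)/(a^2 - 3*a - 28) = (a - 2)/(a - 7)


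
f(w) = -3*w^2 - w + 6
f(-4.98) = -63.42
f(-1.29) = 2.30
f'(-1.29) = 6.74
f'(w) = -6*w - 1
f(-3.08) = -19.38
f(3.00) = -24.00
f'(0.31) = -2.86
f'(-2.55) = 14.30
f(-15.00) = -654.00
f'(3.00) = -19.00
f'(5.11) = -31.66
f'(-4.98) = 28.88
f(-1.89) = -2.83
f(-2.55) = -10.96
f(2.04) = -8.52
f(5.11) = -77.45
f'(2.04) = -13.24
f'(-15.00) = 89.00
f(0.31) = 5.40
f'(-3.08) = 17.48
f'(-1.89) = 10.34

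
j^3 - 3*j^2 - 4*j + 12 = (j - 3)*(j - 2)*(j + 2)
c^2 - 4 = (c - 2)*(c + 2)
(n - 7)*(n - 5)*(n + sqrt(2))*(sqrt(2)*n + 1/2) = sqrt(2)*n^4 - 12*sqrt(2)*n^3 + 5*n^3/2 - 30*n^2 + 71*sqrt(2)*n^2/2 - 6*sqrt(2)*n + 175*n/2 + 35*sqrt(2)/2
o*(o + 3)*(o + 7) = o^3 + 10*o^2 + 21*o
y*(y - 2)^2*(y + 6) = y^4 + 2*y^3 - 20*y^2 + 24*y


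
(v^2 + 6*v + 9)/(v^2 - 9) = (v + 3)/(v - 3)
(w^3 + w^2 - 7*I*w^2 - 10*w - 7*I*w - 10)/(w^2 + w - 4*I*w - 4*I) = (w^2 - 7*I*w - 10)/(w - 4*I)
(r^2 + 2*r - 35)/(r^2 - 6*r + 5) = (r + 7)/(r - 1)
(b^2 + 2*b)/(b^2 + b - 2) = b/(b - 1)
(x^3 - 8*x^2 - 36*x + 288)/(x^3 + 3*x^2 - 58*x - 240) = (x - 6)/(x + 5)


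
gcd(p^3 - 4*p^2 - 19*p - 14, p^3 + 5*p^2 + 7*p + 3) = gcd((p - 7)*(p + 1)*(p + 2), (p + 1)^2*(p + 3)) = p + 1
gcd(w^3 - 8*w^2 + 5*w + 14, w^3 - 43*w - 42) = w^2 - 6*w - 7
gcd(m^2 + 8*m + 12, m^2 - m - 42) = m + 6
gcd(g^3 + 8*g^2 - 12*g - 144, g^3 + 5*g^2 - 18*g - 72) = g^2 + 2*g - 24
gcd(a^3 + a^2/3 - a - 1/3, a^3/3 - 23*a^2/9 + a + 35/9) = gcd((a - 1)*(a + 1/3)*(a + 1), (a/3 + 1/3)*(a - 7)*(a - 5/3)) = a + 1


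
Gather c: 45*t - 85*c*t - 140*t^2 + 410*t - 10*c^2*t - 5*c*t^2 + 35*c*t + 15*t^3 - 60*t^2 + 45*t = -10*c^2*t + c*(-5*t^2 - 50*t) + 15*t^3 - 200*t^2 + 500*t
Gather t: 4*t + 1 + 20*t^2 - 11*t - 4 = 20*t^2 - 7*t - 3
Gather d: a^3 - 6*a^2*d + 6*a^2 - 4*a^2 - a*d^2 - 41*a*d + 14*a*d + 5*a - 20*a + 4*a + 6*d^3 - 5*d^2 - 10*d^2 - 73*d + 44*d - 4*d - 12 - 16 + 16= a^3 + 2*a^2 - 11*a + 6*d^3 + d^2*(-a - 15) + d*(-6*a^2 - 27*a - 33) - 12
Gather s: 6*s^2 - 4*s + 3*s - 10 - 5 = 6*s^2 - s - 15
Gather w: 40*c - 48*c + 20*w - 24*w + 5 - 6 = -8*c - 4*w - 1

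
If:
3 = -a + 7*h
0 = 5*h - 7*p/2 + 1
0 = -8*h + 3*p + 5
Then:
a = 209/26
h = 41/26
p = 33/13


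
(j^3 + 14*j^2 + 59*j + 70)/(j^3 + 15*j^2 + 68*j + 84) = (j + 5)/(j + 6)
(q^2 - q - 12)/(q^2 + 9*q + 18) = (q - 4)/(q + 6)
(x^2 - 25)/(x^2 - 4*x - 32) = (25 - x^2)/(-x^2 + 4*x + 32)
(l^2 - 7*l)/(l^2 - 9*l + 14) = l/(l - 2)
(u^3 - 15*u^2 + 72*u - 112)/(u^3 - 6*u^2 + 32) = (u - 7)/(u + 2)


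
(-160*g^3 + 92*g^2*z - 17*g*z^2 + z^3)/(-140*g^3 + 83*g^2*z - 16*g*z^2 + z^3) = (-8*g + z)/(-7*g + z)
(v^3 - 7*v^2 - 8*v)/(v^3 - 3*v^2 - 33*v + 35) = v*(v^2 - 7*v - 8)/(v^3 - 3*v^2 - 33*v + 35)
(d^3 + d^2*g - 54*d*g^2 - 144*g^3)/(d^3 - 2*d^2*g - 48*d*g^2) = (d + 3*g)/d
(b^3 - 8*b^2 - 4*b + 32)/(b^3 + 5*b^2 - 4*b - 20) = (b - 8)/(b + 5)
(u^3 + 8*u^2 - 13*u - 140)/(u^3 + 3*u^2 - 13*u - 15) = (u^2 + 3*u - 28)/(u^2 - 2*u - 3)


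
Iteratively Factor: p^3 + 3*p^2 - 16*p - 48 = (p - 4)*(p^2 + 7*p + 12) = (p - 4)*(p + 3)*(p + 4)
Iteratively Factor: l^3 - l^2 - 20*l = (l + 4)*(l^2 - 5*l) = (l - 5)*(l + 4)*(l)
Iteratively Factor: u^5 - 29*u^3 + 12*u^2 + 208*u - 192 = (u - 1)*(u^4 + u^3 - 28*u^2 - 16*u + 192) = (u - 1)*(u + 4)*(u^3 - 3*u^2 - 16*u + 48) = (u - 3)*(u - 1)*(u + 4)*(u^2 - 16) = (u - 3)*(u - 1)*(u + 4)^2*(u - 4)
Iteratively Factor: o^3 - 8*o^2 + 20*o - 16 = (o - 4)*(o^2 - 4*o + 4) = (o - 4)*(o - 2)*(o - 2)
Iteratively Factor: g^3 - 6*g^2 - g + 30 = (g - 5)*(g^2 - g - 6) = (g - 5)*(g - 3)*(g + 2)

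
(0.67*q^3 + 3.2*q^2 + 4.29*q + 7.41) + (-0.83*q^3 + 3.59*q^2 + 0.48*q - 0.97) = -0.16*q^3 + 6.79*q^2 + 4.77*q + 6.44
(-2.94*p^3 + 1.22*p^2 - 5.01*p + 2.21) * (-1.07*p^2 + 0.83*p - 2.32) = 3.1458*p^5 - 3.7456*p^4 + 13.1941*p^3 - 9.3534*p^2 + 13.4575*p - 5.1272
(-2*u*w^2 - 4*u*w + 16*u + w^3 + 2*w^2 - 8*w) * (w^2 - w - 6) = -2*u*w^4 - 2*u*w^3 + 32*u*w^2 + 8*u*w - 96*u + w^5 + w^4 - 16*w^3 - 4*w^2 + 48*w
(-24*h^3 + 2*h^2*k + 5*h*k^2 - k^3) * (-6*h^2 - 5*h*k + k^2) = 144*h^5 + 108*h^4*k - 64*h^3*k^2 - 17*h^2*k^3 + 10*h*k^4 - k^5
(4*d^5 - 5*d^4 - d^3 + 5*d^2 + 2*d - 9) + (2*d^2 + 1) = 4*d^5 - 5*d^4 - d^3 + 7*d^2 + 2*d - 8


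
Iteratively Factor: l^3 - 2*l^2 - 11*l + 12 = (l + 3)*(l^2 - 5*l + 4) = (l - 4)*(l + 3)*(l - 1)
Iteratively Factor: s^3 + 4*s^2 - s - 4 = (s + 1)*(s^2 + 3*s - 4) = (s - 1)*(s + 1)*(s + 4)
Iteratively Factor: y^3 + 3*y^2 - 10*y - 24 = (y + 4)*(y^2 - y - 6) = (y + 2)*(y + 4)*(y - 3)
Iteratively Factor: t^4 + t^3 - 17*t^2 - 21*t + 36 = (t - 1)*(t^3 + 2*t^2 - 15*t - 36) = (t - 1)*(t + 3)*(t^2 - t - 12) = (t - 4)*(t - 1)*(t + 3)*(t + 3)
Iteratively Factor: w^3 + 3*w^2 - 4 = (w - 1)*(w^2 + 4*w + 4) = (w - 1)*(w + 2)*(w + 2)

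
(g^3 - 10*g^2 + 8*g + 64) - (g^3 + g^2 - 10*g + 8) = -11*g^2 + 18*g + 56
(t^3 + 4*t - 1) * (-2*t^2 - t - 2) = -2*t^5 - t^4 - 10*t^3 - 2*t^2 - 7*t + 2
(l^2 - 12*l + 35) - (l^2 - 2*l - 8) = 43 - 10*l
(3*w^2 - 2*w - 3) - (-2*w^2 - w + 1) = 5*w^2 - w - 4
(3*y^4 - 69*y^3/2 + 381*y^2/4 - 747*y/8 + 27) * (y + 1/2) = 3*y^5 - 33*y^4 + 78*y^3 - 183*y^2/4 - 315*y/16 + 27/2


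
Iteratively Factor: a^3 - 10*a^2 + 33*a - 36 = (a - 4)*(a^2 - 6*a + 9) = (a - 4)*(a - 3)*(a - 3)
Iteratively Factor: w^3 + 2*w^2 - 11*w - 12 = (w - 3)*(w^2 + 5*w + 4) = (w - 3)*(w + 4)*(w + 1)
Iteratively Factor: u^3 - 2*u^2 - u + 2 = (u + 1)*(u^2 - 3*u + 2) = (u - 2)*(u + 1)*(u - 1)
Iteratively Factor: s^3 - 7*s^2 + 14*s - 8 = (s - 4)*(s^2 - 3*s + 2) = (s - 4)*(s - 1)*(s - 2)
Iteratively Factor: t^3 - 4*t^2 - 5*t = (t + 1)*(t^2 - 5*t) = (t - 5)*(t + 1)*(t)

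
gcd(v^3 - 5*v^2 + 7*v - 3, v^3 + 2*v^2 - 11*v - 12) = v - 3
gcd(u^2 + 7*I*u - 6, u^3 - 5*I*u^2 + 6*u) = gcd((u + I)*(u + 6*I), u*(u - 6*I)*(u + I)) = u + I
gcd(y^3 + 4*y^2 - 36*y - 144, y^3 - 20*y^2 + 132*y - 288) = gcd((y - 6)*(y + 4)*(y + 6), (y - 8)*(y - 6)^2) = y - 6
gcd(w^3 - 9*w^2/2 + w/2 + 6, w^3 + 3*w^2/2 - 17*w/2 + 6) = w - 3/2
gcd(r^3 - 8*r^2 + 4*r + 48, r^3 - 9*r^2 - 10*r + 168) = r - 6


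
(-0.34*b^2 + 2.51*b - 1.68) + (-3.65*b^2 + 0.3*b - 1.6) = -3.99*b^2 + 2.81*b - 3.28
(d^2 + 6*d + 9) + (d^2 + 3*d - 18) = 2*d^2 + 9*d - 9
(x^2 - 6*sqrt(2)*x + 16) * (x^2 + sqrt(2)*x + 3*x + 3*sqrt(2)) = x^4 - 5*sqrt(2)*x^3 + 3*x^3 - 15*sqrt(2)*x^2 + 4*x^2 + 12*x + 16*sqrt(2)*x + 48*sqrt(2)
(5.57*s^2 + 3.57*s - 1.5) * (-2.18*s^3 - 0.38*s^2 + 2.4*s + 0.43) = -12.1426*s^5 - 9.8992*s^4 + 15.2814*s^3 + 11.5331*s^2 - 2.0649*s - 0.645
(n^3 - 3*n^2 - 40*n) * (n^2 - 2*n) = n^5 - 5*n^4 - 34*n^3 + 80*n^2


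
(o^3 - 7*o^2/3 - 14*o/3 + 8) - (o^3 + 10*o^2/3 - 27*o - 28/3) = -17*o^2/3 + 67*o/3 + 52/3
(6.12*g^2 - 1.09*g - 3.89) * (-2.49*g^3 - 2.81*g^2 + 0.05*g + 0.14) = -15.2388*g^5 - 14.4831*g^4 + 13.055*g^3 + 11.7332*g^2 - 0.3471*g - 0.5446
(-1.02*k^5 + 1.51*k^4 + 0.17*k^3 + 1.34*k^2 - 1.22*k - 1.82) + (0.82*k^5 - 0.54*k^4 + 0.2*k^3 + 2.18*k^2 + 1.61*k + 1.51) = -0.2*k^5 + 0.97*k^4 + 0.37*k^3 + 3.52*k^2 + 0.39*k - 0.31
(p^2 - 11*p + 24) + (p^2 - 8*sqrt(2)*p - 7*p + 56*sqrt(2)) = 2*p^2 - 18*p - 8*sqrt(2)*p + 24 + 56*sqrt(2)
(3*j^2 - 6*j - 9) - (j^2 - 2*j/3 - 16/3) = 2*j^2 - 16*j/3 - 11/3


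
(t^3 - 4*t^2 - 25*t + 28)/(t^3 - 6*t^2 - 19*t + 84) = (t - 1)/(t - 3)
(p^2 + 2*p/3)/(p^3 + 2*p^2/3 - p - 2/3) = p/(p^2 - 1)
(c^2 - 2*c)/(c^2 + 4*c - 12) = c/(c + 6)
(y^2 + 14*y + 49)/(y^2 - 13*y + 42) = (y^2 + 14*y + 49)/(y^2 - 13*y + 42)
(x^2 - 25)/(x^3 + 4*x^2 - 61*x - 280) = (x - 5)/(x^2 - x - 56)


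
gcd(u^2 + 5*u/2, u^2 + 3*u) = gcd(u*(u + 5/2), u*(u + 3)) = u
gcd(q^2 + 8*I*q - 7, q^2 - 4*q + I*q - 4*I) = q + I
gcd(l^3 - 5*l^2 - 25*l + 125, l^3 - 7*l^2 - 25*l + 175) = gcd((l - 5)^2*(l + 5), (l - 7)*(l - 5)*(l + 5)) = l^2 - 25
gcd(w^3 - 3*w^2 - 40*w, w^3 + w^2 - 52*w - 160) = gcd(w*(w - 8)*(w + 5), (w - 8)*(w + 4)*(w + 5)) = w^2 - 3*w - 40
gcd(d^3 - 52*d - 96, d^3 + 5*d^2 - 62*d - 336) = d^2 - 2*d - 48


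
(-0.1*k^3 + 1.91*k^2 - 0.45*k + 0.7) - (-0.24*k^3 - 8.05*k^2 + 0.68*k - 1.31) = 0.14*k^3 + 9.96*k^2 - 1.13*k + 2.01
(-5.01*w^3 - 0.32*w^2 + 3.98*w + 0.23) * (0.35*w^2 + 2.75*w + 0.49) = -1.7535*w^5 - 13.8895*w^4 - 1.9419*w^3 + 10.8687*w^2 + 2.5827*w + 0.1127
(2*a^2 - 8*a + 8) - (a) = 2*a^2 - 9*a + 8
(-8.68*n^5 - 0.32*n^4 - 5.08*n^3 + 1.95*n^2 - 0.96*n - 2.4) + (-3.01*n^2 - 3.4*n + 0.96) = -8.68*n^5 - 0.32*n^4 - 5.08*n^3 - 1.06*n^2 - 4.36*n - 1.44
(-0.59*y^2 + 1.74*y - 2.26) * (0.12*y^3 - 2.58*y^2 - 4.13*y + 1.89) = -0.0708*y^5 + 1.731*y^4 - 2.3237*y^3 - 2.4705*y^2 + 12.6224*y - 4.2714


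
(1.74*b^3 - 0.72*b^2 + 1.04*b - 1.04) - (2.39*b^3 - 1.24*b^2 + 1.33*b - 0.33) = -0.65*b^3 + 0.52*b^2 - 0.29*b - 0.71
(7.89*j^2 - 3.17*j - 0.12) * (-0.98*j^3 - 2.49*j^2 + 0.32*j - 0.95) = -7.7322*j^5 - 16.5395*j^4 + 10.5357*j^3 - 8.2111*j^2 + 2.9731*j + 0.114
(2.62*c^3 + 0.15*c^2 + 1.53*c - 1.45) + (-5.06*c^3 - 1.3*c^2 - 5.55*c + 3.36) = -2.44*c^3 - 1.15*c^2 - 4.02*c + 1.91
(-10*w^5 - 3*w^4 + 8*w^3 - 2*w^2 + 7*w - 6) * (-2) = 20*w^5 + 6*w^4 - 16*w^3 + 4*w^2 - 14*w + 12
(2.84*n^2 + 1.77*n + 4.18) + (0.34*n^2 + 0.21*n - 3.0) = 3.18*n^2 + 1.98*n + 1.18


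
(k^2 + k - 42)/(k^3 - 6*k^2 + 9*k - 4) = (k^2 + k - 42)/(k^3 - 6*k^2 + 9*k - 4)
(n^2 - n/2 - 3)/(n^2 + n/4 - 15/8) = 4*(n - 2)/(4*n - 5)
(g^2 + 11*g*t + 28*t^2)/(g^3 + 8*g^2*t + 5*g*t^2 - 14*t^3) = (-g - 4*t)/(-g^2 - g*t + 2*t^2)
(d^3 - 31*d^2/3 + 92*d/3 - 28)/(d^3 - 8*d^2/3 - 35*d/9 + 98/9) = 3*(d^2 - 8*d + 12)/(3*d^2 - d - 14)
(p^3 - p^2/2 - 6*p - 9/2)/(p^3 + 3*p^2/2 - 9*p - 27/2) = (p + 1)/(p + 3)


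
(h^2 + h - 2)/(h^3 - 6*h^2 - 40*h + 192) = (h^2 + h - 2)/(h^3 - 6*h^2 - 40*h + 192)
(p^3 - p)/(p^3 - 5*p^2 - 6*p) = (p - 1)/(p - 6)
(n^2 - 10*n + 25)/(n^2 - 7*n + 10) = (n - 5)/(n - 2)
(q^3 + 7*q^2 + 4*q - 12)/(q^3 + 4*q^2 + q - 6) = (q + 6)/(q + 3)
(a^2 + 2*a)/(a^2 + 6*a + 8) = a/(a + 4)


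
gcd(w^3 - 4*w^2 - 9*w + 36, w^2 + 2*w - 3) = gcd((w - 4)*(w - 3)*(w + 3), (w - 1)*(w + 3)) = w + 3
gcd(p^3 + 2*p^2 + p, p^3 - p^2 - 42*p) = p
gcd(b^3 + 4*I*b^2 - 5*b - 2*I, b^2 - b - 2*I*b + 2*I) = 1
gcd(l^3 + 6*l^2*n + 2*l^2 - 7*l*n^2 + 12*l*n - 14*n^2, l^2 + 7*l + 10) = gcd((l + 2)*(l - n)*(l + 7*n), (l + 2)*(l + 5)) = l + 2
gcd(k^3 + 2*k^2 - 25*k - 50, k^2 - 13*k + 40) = k - 5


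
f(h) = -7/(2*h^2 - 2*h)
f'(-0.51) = -11.92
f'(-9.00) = -0.00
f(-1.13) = -1.45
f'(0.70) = 31.75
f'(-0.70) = -5.93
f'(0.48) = -2.25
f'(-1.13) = -1.97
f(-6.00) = -0.08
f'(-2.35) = -0.32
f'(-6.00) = -0.03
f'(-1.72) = -0.71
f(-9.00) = -0.04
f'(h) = -7*(2 - 4*h)/(2*h^2 - 2*h)^2 = 7*(2*h - 1)/(2*h^2*(h - 1)^2)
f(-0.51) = -4.54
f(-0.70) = -2.94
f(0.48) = 14.02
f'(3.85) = 0.19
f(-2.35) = -0.44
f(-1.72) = -0.75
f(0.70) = 16.67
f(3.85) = -0.32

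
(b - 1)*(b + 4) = b^2 + 3*b - 4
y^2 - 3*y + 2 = (y - 2)*(y - 1)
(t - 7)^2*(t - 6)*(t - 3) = t^4 - 23*t^3 + 193*t^2 - 693*t + 882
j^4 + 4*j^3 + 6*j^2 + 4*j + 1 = (j + 1)^4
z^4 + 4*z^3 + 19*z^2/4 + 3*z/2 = z*(z + 1/2)*(z + 3/2)*(z + 2)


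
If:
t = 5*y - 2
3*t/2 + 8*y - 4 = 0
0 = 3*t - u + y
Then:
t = 8/31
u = 38/31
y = 14/31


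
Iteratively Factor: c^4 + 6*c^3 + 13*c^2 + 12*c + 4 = (c + 1)*(c^3 + 5*c^2 + 8*c + 4) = (c + 1)*(c + 2)*(c^2 + 3*c + 2) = (c + 1)^2*(c + 2)*(c + 2)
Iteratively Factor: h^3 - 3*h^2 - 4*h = (h + 1)*(h^2 - 4*h) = (h - 4)*(h + 1)*(h)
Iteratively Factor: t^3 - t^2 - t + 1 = (t - 1)*(t^2 - 1) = (t - 1)*(t + 1)*(t - 1)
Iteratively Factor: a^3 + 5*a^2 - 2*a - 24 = (a - 2)*(a^2 + 7*a + 12) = (a - 2)*(a + 4)*(a + 3)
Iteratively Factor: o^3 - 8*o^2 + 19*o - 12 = (o - 3)*(o^2 - 5*o + 4) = (o - 4)*(o - 3)*(o - 1)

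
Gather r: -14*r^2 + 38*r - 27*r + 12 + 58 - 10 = -14*r^2 + 11*r + 60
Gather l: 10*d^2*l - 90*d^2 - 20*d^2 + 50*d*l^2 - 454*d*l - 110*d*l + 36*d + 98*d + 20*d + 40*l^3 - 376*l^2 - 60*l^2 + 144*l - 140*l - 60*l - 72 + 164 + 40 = -110*d^2 + 154*d + 40*l^3 + l^2*(50*d - 436) + l*(10*d^2 - 564*d - 56) + 132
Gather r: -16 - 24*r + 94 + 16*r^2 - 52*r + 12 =16*r^2 - 76*r + 90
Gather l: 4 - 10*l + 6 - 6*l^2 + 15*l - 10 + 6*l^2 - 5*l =0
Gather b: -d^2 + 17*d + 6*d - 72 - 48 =-d^2 + 23*d - 120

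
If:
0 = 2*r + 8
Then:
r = -4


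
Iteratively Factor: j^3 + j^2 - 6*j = (j + 3)*(j^2 - 2*j) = j*(j + 3)*(j - 2)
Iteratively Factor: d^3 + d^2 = (d)*(d^2 + d) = d*(d + 1)*(d)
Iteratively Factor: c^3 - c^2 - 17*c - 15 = (c - 5)*(c^2 + 4*c + 3) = (c - 5)*(c + 3)*(c + 1)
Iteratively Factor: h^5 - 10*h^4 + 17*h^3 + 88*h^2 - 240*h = (h + 3)*(h^4 - 13*h^3 + 56*h^2 - 80*h) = h*(h + 3)*(h^3 - 13*h^2 + 56*h - 80) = h*(h - 4)*(h + 3)*(h^2 - 9*h + 20) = h*(h - 4)^2*(h + 3)*(h - 5)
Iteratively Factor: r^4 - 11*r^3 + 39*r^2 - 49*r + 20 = (r - 1)*(r^3 - 10*r^2 + 29*r - 20) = (r - 1)^2*(r^2 - 9*r + 20) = (r - 5)*(r - 1)^2*(r - 4)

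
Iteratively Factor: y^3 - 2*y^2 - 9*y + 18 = (y - 3)*(y^2 + y - 6) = (y - 3)*(y + 3)*(y - 2)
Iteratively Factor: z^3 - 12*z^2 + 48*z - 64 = (z - 4)*(z^2 - 8*z + 16) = (z - 4)^2*(z - 4)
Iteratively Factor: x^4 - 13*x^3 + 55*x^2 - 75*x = (x - 5)*(x^3 - 8*x^2 + 15*x) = (x - 5)^2*(x^2 - 3*x) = (x - 5)^2*(x - 3)*(x)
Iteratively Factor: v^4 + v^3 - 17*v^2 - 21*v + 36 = (v + 3)*(v^3 - 2*v^2 - 11*v + 12) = (v - 1)*(v + 3)*(v^2 - v - 12) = (v - 4)*(v - 1)*(v + 3)*(v + 3)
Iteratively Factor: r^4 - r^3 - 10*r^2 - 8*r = (r + 1)*(r^3 - 2*r^2 - 8*r) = r*(r + 1)*(r^2 - 2*r - 8) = r*(r - 4)*(r + 1)*(r + 2)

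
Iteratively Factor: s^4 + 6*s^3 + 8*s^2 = (s)*(s^3 + 6*s^2 + 8*s) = s^2*(s^2 + 6*s + 8) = s^2*(s + 2)*(s + 4)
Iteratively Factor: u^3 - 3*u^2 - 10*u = (u)*(u^2 - 3*u - 10) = u*(u - 5)*(u + 2)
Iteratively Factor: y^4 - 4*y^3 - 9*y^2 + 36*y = (y + 3)*(y^3 - 7*y^2 + 12*y) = (y - 3)*(y + 3)*(y^2 - 4*y) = y*(y - 3)*(y + 3)*(y - 4)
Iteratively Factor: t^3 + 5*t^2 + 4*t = (t + 1)*(t^2 + 4*t) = (t + 1)*(t + 4)*(t)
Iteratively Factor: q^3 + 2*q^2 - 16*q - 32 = (q + 4)*(q^2 - 2*q - 8) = (q + 2)*(q + 4)*(q - 4)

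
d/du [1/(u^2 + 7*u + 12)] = (-2*u - 7)/(u^2 + 7*u + 12)^2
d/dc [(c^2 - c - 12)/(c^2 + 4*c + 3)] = 5/(c^2 + 2*c + 1)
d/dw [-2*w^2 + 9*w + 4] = 9 - 4*w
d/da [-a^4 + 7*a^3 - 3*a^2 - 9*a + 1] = -4*a^3 + 21*a^2 - 6*a - 9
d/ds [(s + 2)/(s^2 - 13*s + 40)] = (s^2 - 13*s - (s + 2)*(2*s - 13) + 40)/(s^2 - 13*s + 40)^2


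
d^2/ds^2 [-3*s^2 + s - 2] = -6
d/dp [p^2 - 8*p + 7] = 2*p - 8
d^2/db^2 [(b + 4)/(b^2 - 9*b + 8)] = 2*((5 - 3*b)*(b^2 - 9*b + 8) + (b + 4)*(2*b - 9)^2)/(b^2 - 9*b + 8)^3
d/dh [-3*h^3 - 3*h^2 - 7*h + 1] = -9*h^2 - 6*h - 7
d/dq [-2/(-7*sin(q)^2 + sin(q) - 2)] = 2*(1 - 14*sin(q))*cos(q)/(7*sin(q)^2 - sin(q) + 2)^2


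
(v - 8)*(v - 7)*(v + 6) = v^3 - 9*v^2 - 34*v + 336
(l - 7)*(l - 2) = l^2 - 9*l + 14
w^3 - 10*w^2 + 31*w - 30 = (w - 5)*(w - 3)*(w - 2)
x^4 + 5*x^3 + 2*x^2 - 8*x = x*(x - 1)*(x + 2)*(x + 4)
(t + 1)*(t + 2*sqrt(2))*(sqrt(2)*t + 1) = sqrt(2)*t^3 + sqrt(2)*t^2 + 5*t^2 + 2*sqrt(2)*t + 5*t + 2*sqrt(2)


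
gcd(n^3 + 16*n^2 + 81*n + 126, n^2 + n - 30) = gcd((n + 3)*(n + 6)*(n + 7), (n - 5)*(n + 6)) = n + 6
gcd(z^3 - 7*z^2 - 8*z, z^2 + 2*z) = z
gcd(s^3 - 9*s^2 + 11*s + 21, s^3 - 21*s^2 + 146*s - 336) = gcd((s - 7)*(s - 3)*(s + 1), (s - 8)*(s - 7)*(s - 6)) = s - 7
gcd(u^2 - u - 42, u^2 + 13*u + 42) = u + 6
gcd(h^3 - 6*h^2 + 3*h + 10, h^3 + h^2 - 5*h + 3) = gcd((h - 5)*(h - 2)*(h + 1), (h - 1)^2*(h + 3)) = 1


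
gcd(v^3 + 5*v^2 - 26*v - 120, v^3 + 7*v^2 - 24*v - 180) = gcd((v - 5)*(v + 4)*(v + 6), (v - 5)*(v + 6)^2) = v^2 + v - 30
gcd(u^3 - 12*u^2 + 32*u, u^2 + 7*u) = u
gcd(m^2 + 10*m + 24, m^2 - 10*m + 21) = 1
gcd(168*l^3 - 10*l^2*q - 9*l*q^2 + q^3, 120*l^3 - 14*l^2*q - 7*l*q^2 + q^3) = -24*l^2 - 2*l*q + q^2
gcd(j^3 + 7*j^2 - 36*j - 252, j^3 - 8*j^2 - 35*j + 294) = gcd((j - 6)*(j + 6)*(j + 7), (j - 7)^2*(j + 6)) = j + 6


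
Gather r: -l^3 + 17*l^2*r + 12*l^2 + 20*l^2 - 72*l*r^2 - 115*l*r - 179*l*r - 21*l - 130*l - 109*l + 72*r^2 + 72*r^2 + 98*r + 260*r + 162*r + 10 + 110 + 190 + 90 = -l^3 + 32*l^2 - 260*l + r^2*(144 - 72*l) + r*(17*l^2 - 294*l + 520) + 400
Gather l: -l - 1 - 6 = -l - 7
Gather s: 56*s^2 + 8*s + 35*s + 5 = 56*s^2 + 43*s + 5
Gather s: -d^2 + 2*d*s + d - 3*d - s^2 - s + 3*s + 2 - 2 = -d^2 - 2*d - s^2 + s*(2*d + 2)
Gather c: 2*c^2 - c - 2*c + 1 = 2*c^2 - 3*c + 1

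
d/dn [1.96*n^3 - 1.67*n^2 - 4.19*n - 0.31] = 5.88*n^2 - 3.34*n - 4.19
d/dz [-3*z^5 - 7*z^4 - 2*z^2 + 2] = z*(-15*z^3 - 28*z^2 - 4)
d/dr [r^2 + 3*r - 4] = 2*r + 3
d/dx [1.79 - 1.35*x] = -1.35000000000000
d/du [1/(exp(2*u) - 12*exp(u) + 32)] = 2*(6 - exp(u))*exp(u)/(exp(2*u) - 12*exp(u) + 32)^2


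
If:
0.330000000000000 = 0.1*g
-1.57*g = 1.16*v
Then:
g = 3.30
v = -4.47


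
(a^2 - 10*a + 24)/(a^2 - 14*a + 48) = (a - 4)/(a - 8)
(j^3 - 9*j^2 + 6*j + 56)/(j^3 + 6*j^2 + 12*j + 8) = (j^2 - 11*j + 28)/(j^2 + 4*j + 4)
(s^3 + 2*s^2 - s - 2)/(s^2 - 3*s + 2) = (s^2 + 3*s + 2)/(s - 2)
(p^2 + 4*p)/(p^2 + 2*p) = (p + 4)/(p + 2)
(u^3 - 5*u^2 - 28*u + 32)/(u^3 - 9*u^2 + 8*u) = (u + 4)/u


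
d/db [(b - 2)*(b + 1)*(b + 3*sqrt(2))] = 3*b^2 - 2*b + 6*sqrt(2)*b - 3*sqrt(2) - 2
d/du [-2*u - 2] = -2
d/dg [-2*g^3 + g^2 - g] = -6*g^2 + 2*g - 1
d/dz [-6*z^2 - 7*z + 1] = -12*z - 7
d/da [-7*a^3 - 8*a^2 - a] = -21*a^2 - 16*a - 1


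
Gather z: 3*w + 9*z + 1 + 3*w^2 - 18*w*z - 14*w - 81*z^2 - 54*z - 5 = 3*w^2 - 11*w - 81*z^2 + z*(-18*w - 45) - 4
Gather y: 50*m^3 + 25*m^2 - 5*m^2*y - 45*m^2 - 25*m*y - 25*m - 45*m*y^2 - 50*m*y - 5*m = 50*m^3 - 20*m^2 - 45*m*y^2 - 30*m + y*(-5*m^2 - 75*m)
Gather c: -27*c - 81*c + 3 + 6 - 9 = -108*c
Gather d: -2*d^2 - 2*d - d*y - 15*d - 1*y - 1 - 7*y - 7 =-2*d^2 + d*(-y - 17) - 8*y - 8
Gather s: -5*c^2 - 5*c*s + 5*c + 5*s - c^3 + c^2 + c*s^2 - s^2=-c^3 - 4*c^2 + 5*c + s^2*(c - 1) + s*(5 - 5*c)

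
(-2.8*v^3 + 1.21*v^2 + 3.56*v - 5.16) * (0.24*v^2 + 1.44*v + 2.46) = -0.672*v^5 - 3.7416*v^4 - 4.2912*v^3 + 6.8646*v^2 + 1.3272*v - 12.6936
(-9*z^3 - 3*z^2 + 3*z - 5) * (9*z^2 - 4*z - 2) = -81*z^5 + 9*z^4 + 57*z^3 - 51*z^2 + 14*z + 10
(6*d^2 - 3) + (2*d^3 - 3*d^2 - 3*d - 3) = 2*d^3 + 3*d^2 - 3*d - 6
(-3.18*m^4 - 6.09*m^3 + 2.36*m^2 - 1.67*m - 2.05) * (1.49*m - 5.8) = -4.7382*m^5 + 9.3699*m^4 + 38.8384*m^3 - 16.1763*m^2 + 6.6315*m + 11.89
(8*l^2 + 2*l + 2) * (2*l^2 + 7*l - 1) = 16*l^4 + 60*l^3 + 10*l^2 + 12*l - 2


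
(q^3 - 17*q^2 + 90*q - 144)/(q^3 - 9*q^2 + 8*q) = (q^2 - 9*q + 18)/(q*(q - 1))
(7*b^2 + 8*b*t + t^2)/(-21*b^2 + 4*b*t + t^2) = (b + t)/(-3*b + t)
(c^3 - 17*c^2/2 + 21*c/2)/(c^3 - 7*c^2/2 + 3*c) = (c - 7)/(c - 2)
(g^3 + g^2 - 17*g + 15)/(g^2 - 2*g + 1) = (g^2 + 2*g - 15)/(g - 1)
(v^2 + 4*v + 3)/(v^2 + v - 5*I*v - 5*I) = (v + 3)/(v - 5*I)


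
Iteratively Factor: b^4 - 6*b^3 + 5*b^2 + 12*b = (b)*(b^3 - 6*b^2 + 5*b + 12) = b*(b - 3)*(b^2 - 3*b - 4) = b*(b - 3)*(b + 1)*(b - 4)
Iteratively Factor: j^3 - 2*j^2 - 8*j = (j)*(j^2 - 2*j - 8) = j*(j - 4)*(j + 2)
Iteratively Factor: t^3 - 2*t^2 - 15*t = (t - 5)*(t^2 + 3*t) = (t - 5)*(t + 3)*(t)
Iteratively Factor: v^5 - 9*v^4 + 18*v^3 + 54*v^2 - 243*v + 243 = (v - 3)*(v^4 - 6*v^3 + 54*v - 81) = (v - 3)^2*(v^3 - 3*v^2 - 9*v + 27) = (v - 3)^3*(v^2 - 9) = (v - 3)^3*(v + 3)*(v - 3)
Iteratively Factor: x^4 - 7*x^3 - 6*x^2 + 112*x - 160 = (x + 4)*(x^3 - 11*x^2 + 38*x - 40) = (x - 5)*(x + 4)*(x^2 - 6*x + 8) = (x - 5)*(x - 4)*(x + 4)*(x - 2)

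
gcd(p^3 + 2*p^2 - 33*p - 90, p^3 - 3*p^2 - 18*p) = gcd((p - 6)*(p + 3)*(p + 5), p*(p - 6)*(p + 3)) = p^2 - 3*p - 18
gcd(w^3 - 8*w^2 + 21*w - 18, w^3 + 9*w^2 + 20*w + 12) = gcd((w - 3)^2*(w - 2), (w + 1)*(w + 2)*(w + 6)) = 1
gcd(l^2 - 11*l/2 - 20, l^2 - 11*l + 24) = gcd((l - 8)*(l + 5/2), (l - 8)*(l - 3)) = l - 8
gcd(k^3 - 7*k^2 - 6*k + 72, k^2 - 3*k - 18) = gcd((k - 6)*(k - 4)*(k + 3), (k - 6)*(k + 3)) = k^2 - 3*k - 18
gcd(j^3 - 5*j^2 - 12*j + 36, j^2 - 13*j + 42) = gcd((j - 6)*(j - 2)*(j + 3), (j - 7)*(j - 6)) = j - 6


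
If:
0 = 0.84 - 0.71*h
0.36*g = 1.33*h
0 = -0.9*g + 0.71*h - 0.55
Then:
No Solution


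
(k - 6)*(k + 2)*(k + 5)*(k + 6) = k^4 + 7*k^3 - 26*k^2 - 252*k - 360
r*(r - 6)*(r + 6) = r^3 - 36*r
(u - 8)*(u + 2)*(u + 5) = u^3 - u^2 - 46*u - 80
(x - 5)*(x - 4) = x^2 - 9*x + 20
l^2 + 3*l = l*(l + 3)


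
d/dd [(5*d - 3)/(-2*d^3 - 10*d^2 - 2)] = (-5*d^3 - 25*d^2 + d*(3*d + 10)*(5*d - 3) - 5)/(2*(d^3 + 5*d^2 + 1)^2)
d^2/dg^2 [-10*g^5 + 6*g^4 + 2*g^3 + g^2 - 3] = -200*g^3 + 72*g^2 + 12*g + 2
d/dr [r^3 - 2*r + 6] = 3*r^2 - 2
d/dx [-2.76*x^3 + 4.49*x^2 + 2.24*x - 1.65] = -8.28*x^2 + 8.98*x + 2.24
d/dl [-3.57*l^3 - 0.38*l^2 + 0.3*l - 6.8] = -10.71*l^2 - 0.76*l + 0.3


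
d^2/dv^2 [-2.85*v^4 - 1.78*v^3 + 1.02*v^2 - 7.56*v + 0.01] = -34.2*v^2 - 10.68*v + 2.04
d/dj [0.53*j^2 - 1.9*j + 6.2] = 1.06*j - 1.9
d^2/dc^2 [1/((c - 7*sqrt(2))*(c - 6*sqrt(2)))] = 2*(3*c^2 - 39*sqrt(2)*c + 254)/(c^6 - 39*sqrt(2)*c^5 + 1266*c^4 - 10946*sqrt(2)*c^3 + 106344*c^2 - 275184*sqrt(2)*c + 592704)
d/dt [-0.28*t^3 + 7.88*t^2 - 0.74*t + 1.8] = -0.84*t^2 + 15.76*t - 0.74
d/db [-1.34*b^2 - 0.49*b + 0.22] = -2.68*b - 0.49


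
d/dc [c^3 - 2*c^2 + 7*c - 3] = 3*c^2 - 4*c + 7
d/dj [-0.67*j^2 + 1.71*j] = 1.71 - 1.34*j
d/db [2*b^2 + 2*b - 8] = 4*b + 2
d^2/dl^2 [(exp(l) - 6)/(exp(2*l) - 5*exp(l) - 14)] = (exp(4*l) - 19*exp(3*l) + 174*exp(2*l) - 556*exp(l) + 616)*exp(l)/(exp(6*l) - 15*exp(5*l) + 33*exp(4*l) + 295*exp(3*l) - 462*exp(2*l) - 2940*exp(l) - 2744)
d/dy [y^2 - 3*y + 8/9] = 2*y - 3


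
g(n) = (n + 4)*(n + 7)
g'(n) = 2*n + 11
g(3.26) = 74.49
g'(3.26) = 17.52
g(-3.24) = 2.86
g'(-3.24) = 4.52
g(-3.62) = 1.28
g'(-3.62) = 3.76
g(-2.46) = 6.99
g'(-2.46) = 6.08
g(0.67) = 35.82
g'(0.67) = 12.34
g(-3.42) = 2.08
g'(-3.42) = 4.16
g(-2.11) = 9.24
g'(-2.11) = 6.78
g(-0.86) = 19.28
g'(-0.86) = 9.28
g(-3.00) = 4.00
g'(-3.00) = 5.00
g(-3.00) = 4.00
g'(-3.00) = 5.00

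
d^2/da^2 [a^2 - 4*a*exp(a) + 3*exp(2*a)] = -4*a*exp(a) + 12*exp(2*a) - 8*exp(a) + 2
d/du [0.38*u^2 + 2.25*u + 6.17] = 0.76*u + 2.25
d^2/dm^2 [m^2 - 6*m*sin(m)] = 6*m*sin(m) - 12*cos(m) + 2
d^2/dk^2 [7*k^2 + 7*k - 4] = 14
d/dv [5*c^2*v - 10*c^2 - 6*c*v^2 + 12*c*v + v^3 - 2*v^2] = 5*c^2 - 12*c*v + 12*c + 3*v^2 - 4*v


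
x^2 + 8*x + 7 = (x + 1)*(x + 7)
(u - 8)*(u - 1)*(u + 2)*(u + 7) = u^4 - 59*u^2 - 54*u + 112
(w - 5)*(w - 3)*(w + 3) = w^3 - 5*w^2 - 9*w + 45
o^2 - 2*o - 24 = (o - 6)*(o + 4)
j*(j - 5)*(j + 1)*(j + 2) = j^4 - 2*j^3 - 13*j^2 - 10*j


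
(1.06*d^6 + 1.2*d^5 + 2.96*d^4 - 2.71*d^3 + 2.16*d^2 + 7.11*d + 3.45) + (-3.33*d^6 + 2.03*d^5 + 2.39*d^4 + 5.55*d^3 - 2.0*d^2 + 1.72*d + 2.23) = -2.27*d^6 + 3.23*d^5 + 5.35*d^4 + 2.84*d^3 + 0.16*d^2 + 8.83*d + 5.68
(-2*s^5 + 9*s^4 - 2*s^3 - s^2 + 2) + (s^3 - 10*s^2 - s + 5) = -2*s^5 + 9*s^4 - s^3 - 11*s^2 - s + 7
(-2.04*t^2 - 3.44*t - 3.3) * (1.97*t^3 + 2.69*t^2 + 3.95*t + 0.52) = -4.0188*t^5 - 12.2644*t^4 - 23.8126*t^3 - 23.5258*t^2 - 14.8238*t - 1.716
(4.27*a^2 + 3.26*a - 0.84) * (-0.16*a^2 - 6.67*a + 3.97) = -0.6832*a^4 - 29.0025*a^3 - 4.6579*a^2 + 18.545*a - 3.3348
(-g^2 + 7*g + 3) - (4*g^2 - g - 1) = -5*g^2 + 8*g + 4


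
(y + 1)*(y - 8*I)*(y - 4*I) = y^3 + y^2 - 12*I*y^2 - 32*y - 12*I*y - 32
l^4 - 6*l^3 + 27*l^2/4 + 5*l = l*(l - 4)*(l - 5/2)*(l + 1/2)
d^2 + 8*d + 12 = (d + 2)*(d + 6)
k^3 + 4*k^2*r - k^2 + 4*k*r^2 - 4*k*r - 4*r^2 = (k - 1)*(k + 2*r)^2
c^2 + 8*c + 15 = (c + 3)*(c + 5)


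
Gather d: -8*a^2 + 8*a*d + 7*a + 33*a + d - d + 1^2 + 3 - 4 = -8*a^2 + 8*a*d + 40*a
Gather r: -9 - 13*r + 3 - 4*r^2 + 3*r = -4*r^2 - 10*r - 6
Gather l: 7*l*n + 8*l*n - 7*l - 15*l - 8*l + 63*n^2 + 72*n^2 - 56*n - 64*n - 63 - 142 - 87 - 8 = l*(15*n - 30) + 135*n^2 - 120*n - 300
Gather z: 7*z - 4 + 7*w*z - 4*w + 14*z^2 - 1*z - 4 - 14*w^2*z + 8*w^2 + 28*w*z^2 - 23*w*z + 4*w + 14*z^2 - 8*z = 8*w^2 + z^2*(28*w + 28) + z*(-14*w^2 - 16*w - 2) - 8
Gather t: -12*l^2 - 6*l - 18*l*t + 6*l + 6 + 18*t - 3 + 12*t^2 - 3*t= -12*l^2 + 12*t^2 + t*(15 - 18*l) + 3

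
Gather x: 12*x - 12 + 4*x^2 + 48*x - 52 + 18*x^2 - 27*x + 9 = 22*x^2 + 33*x - 55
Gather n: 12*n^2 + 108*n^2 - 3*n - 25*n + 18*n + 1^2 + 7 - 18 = 120*n^2 - 10*n - 10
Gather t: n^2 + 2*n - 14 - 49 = n^2 + 2*n - 63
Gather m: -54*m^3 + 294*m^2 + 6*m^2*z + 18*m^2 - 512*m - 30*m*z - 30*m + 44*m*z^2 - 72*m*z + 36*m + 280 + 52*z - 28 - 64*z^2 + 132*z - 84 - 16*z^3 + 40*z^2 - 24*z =-54*m^3 + m^2*(6*z + 312) + m*(44*z^2 - 102*z - 506) - 16*z^3 - 24*z^2 + 160*z + 168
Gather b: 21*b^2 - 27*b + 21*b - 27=21*b^2 - 6*b - 27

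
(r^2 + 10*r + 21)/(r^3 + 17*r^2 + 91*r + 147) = 1/(r + 7)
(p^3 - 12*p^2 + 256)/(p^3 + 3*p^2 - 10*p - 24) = (p^2 - 16*p + 64)/(p^2 - p - 6)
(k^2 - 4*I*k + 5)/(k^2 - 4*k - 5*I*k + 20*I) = (k + I)/(k - 4)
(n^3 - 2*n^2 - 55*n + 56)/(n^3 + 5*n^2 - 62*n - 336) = (n - 1)/(n + 6)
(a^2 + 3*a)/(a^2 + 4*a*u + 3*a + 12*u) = a/(a + 4*u)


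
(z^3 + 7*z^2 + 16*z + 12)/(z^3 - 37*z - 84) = (z^2 + 4*z + 4)/(z^2 - 3*z - 28)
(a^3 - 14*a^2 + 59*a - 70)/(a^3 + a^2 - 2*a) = (a^3 - 14*a^2 + 59*a - 70)/(a*(a^2 + a - 2))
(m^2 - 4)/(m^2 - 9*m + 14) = (m + 2)/(m - 7)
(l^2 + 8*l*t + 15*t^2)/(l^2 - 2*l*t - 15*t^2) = (-l - 5*t)/(-l + 5*t)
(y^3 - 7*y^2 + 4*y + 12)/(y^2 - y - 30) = (y^2 - y - 2)/(y + 5)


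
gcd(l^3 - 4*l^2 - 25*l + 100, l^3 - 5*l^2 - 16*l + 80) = l^2 - 9*l + 20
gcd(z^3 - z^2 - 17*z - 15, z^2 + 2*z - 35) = z - 5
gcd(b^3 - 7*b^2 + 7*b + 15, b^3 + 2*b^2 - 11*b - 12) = b^2 - 2*b - 3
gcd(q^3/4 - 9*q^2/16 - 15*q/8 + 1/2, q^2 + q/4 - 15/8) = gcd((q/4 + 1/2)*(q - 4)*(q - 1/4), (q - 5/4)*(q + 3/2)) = 1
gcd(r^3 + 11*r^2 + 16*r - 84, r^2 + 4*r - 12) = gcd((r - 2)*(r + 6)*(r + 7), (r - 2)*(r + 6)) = r^2 + 4*r - 12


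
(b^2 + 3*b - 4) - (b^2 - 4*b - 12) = 7*b + 8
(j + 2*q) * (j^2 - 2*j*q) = j^3 - 4*j*q^2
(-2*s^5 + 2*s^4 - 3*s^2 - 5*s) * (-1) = 2*s^5 - 2*s^4 + 3*s^2 + 5*s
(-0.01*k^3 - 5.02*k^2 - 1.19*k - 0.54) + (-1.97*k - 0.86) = -0.01*k^3 - 5.02*k^2 - 3.16*k - 1.4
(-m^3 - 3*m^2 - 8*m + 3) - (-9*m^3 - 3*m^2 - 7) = 8*m^3 - 8*m + 10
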